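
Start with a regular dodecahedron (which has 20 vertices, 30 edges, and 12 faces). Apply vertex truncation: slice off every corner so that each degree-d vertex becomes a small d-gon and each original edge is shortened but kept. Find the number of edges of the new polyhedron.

Truncation replaces each original edge-end by a new vertex, so V′ = 2E = 60.
Each original edge survives, and each old vertex of degree d contributes d new edges; summing degrees gives Σd = 2E, so E′ = E + 2E = 3E = 90.
Each original face survives and each original vertex becomes one new face: F′ = F + V = 32.

90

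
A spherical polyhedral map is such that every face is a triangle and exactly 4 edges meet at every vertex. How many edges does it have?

12

Each face has 3 edges and each edge borders two faces, so 2E = 3F.
Each vertex has degree 4, so 4V = 2E and hence V = 3F/4.
Euler: V − E + F = 2 ⇒ (3F/4) − (3F/2) + F = 2.
Multiply by 8: (6 − 12 + 8)F = 16, i.e. 2F = 16.
So F = 8, E = 3·8/2 = 12, V = 3·8/4 = 6.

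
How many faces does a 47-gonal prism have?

A prism on an n-gon has two n-gon bases and n rectangular sides: V = 2·47 = 94, E = 3·47 = 141, F = 47 + 2 = 49.

49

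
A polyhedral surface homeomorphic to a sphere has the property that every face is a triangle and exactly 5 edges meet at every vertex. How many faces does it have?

Each face has 3 edges and each edge borders two faces, so 2E = 3F.
Each vertex has degree 5, so 5V = 2E and hence V = 3F/5.
Euler: V − E + F = 2 ⇒ (3F/5) − (3F/2) + F = 2.
Multiply by 10: (6 − 15 + 10)F = 20, i.e. 1F = 20.
So F = 20, E = 3·20/2 = 30, V = 3·20/5 = 12.

20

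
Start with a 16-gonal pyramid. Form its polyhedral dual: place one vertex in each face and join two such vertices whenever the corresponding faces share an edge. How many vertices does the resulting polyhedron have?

The base solid has V = 17, E = 32, F = 17.
The dual swaps V and F and preserves E: V′ = F = 17, E′ = E = 32, F′ = V = 17.

17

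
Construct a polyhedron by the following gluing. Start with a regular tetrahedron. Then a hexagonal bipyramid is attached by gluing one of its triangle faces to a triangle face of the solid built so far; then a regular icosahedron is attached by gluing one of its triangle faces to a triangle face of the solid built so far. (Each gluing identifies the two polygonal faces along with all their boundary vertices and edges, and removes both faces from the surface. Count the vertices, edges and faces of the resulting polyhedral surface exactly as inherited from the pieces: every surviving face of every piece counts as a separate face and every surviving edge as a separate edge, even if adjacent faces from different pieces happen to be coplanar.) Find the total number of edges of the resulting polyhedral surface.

48

A regular tetrahedron: V=4, E=6, F=4.
Attach a hexagonal bipyramid (V=8, E=18, F=12) along a 3-gon: merge 3 vertices and 3 edges, delete both glued faces → V=9, E=21, F=14.
Attach a regular icosahedron (V=12, E=30, F=20) along a 3-gon: merge 3 vertices and 3 edges, delete both glued faces → V=18, E=48, F=32.
Check: V − E + F = 18 − 48 + 32 = 2.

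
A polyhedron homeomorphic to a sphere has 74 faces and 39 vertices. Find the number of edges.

Here V − E + F = 2.
E = V + F − (2) = 39 + 74 − (2) = 111.

111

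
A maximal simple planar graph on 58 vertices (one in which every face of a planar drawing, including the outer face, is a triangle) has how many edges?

In a plane triangulation 3F = 2E and V − E + F = 2, so E = 3V − 6 = 3·58 − 6 = 168.

168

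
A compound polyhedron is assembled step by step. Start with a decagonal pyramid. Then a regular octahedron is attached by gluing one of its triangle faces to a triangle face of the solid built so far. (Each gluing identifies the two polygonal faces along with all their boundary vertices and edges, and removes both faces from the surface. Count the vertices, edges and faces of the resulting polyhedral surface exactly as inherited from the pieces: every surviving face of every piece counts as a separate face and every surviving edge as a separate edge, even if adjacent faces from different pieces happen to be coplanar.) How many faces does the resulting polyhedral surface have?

A decagonal pyramid: V=11, E=20, F=11.
Attach a regular octahedron (V=6, E=12, F=8) along a 3-gon: merge 3 vertices and 3 edges, delete both glued faces → V=14, E=29, F=17.
Check: V − E + F = 14 − 29 + 17 = 2.

17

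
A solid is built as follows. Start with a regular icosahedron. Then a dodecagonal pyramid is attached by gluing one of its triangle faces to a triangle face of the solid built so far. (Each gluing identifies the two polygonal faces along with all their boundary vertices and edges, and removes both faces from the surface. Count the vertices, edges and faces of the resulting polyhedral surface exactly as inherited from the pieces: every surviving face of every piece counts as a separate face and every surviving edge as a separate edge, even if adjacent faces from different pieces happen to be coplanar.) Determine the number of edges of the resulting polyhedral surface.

51

A regular icosahedron: V=12, E=30, F=20.
Attach a dodecagonal pyramid (V=13, E=24, F=13) along a 3-gon: merge 3 vertices and 3 edges, delete both glued faces → V=22, E=51, F=31.
Check: V − E + F = 22 − 51 + 31 = 2.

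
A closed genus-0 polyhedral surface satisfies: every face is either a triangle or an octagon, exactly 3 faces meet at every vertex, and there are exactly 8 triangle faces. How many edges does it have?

36

Let x be the number of octagons; then F = 8 + x.
Edge–face incidences: 2E = 3·8 + 8·x = 24 + 8x.
Every vertex has degree 3, so 3V = 2E.
Euler: V − E + F = 2 ⇒ (2E)/3 − E + (8 + x) = 2.
Multiply by 6: 2·(2E) − 3·(2E) + 6·(8 + x) = 12, i.e. 48 + 6x − (24 + 8x) = 12.
Collecting terms: −2x + 24 = 12, so −2x = −12, so x = 6.
Then 2E = 24 + 8·6 = 72, so E = 36, V = 2E/3 = 24, F = 8 + 6 = 14.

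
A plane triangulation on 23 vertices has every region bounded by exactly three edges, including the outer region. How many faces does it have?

In a plane triangulation 3F = 2E and V − E + F = 2, so F = 2V − 4 = 2·23 − 4 = 42.

42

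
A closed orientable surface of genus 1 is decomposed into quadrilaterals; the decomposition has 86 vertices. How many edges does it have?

172

χ = 2 − 2·1 = 0, and every face is a square so 4F = 2E.
V − E + F = 0 with E = 4F/2 gives 86 − (4/2 − 1)·F = 0, so F = 86 and E = 172.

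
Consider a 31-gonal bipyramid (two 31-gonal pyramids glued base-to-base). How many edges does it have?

93

A bipyramid over an n-gon has 2n triangular faces and n + 2 vertices: V = 31 + 2 = 33, E = 3·31 = 93, F = 2·31 = 62.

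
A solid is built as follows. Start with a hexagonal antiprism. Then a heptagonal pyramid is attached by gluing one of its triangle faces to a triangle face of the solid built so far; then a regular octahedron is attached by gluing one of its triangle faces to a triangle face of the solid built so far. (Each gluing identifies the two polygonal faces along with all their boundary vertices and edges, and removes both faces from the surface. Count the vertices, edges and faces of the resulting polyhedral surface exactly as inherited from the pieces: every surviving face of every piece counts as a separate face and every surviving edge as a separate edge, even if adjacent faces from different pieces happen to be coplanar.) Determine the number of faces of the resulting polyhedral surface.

A hexagonal antiprism: V=12, E=24, F=14.
Attach a heptagonal pyramid (V=8, E=14, F=8) along a 3-gon: merge 3 vertices and 3 edges, delete both glued faces → V=17, E=35, F=20.
Attach a regular octahedron (V=6, E=12, F=8) along a 3-gon: merge 3 vertices and 3 edges, delete both glued faces → V=20, E=44, F=26.
Check: V − E + F = 20 − 44 + 26 = 2.

26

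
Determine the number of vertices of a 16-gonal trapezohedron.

34

The n-trapezohedron (dual of the n-antiprism) has V = 2·16 + 2 = 34, E = 4·16 = 64, F = 2·16 = 32.
Check: V − E + F = 34 − 64 + 32 = 2.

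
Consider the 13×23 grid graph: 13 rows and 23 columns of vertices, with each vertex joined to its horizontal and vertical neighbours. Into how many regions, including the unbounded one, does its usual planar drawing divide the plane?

265

The grid has V = 13·23 = 299 vertices and E = 13·22 + 23·12 = 562 edges.
F = 2 − V + E = 2 − 299 + 562 = 265.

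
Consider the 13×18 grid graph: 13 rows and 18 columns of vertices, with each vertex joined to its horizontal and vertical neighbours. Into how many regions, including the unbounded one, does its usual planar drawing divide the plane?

The grid has V = 13·18 = 234 vertices and E = 13·17 + 18·12 = 437 edges.
F = 2 − V + E = 2 − 234 + 437 = 205.

205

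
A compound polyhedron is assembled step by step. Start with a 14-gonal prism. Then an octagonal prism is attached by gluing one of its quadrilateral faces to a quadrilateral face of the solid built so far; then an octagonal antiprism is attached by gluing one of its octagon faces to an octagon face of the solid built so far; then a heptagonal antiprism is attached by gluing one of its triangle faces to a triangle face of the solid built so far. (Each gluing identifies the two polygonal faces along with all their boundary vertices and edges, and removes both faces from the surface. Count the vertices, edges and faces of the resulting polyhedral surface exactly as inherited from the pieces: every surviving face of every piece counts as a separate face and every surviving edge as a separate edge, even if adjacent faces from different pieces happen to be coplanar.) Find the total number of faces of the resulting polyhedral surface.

54

A 14-gonal prism: V=28, E=42, F=16.
Attach an octagonal prism (V=16, E=24, F=10) along a 4-gon: merge 4 vertices and 4 edges, delete both glued faces → V=40, E=62, F=24.
Attach an octagonal antiprism (V=16, E=32, F=18) along an 8-gon: merge 8 vertices and 8 edges, delete both glued faces → V=48, E=86, F=40.
Attach a heptagonal antiprism (V=14, E=28, F=16) along a 3-gon: merge 3 vertices and 3 edges, delete both glued faces → V=59, E=111, F=54.
Check: V − E + F = 59 − 111 + 54 = 2.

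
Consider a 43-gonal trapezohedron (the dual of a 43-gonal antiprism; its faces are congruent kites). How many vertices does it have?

The n-trapezohedron (dual of the n-antiprism) has V = 2·43 + 2 = 88, E = 4·43 = 172, F = 2·43 = 86.

88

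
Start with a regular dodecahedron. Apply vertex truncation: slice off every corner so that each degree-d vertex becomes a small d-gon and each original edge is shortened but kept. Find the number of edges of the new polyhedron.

The base solid has V = 20, E = 30, F = 12.
Truncation replaces each original edge-end by a new vertex, so V′ = 2E = 60.
Each original edge survives, and each old vertex of degree d contributes d new edges; summing degrees gives Σd = 2E, so E′ = E + 2E = 3E = 90.
Each original face survives and each original vertex becomes one new face: F′ = F + V = 32.

90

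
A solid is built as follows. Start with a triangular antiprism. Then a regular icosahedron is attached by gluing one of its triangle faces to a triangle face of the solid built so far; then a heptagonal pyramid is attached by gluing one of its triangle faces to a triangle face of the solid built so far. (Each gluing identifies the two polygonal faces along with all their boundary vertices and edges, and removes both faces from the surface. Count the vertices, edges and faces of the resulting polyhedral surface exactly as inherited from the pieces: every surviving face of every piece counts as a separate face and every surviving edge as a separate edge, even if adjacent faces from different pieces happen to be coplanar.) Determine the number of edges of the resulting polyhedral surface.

A triangular antiprism: V=6, E=12, F=8.
Attach a regular icosahedron (V=12, E=30, F=20) along a 3-gon: merge 3 vertices and 3 edges, delete both glued faces → V=15, E=39, F=26.
Attach a heptagonal pyramid (V=8, E=14, F=8) along a 3-gon: merge 3 vertices and 3 edges, delete both glued faces → V=20, E=50, F=32.
Check: V − E + F = 20 − 50 + 32 = 2.

50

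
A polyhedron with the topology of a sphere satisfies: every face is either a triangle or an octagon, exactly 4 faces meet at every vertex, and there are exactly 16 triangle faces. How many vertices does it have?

Let x be the number of octagons; then F = 16 + x.
Edge–face incidences: 2E = 3·16 + 8·x = 48 + 8x.
Every vertex has degree 4, so 4V = 2E.
Euler: V − E + F = 2 ⇒ (2E)/4 − E + (16 + x) = 2.
Multiply by 8: 2·(2E) − 4·(2E) + 8·(16 + x) = 16, i.e. 128 + 8x − 2·(48 + 8x) = 16.
Collecting terms: −8x + 32 = 16, so −8x = −16, so x = 2.
Then 2E = 48 + 8·2 = 64, so E = 32, V = 2E/4 = 16, F = 16 + 2 = 18.

16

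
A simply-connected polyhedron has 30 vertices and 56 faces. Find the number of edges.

Here V − E + F = 2.
E = V + F − (2) = 30 + 56 − (2) = 84.

84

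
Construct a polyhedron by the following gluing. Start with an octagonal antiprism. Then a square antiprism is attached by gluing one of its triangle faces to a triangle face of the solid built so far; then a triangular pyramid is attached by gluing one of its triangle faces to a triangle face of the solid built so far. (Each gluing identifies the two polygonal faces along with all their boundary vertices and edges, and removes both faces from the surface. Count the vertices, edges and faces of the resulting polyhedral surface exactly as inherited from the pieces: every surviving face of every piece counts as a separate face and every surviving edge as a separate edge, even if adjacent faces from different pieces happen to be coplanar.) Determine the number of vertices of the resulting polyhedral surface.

22

An octagonal antiprism: V=16, E=32, F=18.
Attach a square antiprism (V=8, E=16, F=10) along a 3-gon: merge 3 vertices and 3 edges, delete both glued faces → V=21, E=45, F=26.
Attach a triangular pyramid (V=4, E=6, F=4) along a 3-gon: merge 3 vertices and 3 edges, delete both glued faces → V=22, E=48, F=28.
Check: V − E + F = 22 − 48 + 28 = 2.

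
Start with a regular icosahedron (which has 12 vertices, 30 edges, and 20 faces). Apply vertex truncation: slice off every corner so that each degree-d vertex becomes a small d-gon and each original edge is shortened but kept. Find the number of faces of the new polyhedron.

32

Truncation replaces each original edge-end by a new vertex, so V′ = 2E = 60.
Each original edge survives, and each old vertex of degree d contributes d new edges; summing degrees gives Σd = 2E, so E′ = E + 2E = 3E = 90.
Each original face survives and each original vertex becomes one new face: F′ = F + V = 32.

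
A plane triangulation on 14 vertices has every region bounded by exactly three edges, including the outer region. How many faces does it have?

In a plane triangulation 3F = 2E and V − E + F = 2, so F = 2V − 4 = 2·14 − 4 = 24.

24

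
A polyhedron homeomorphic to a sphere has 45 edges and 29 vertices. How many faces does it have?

Here V − E + F = 2.
F = 2 − V + E = 2 − 29 + 45 = 18.

18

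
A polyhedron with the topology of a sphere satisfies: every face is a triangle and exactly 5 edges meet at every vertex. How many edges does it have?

Each face has 3 edges and each edge borders two faces, so 2E = 3F.
Each vertex has degree 5, so 5V = 2E and hence V = 3F/5.
Euler: V − E + F = 2 ⇒ (3F/5) − (3F/2) + F = 2.
Multiply by 10: (6 − 15 + 10)F = 20, i.e. 1F = 20.
So F = 20, E = 3·20/2 = 30, V = 3·20/5 = 12.

30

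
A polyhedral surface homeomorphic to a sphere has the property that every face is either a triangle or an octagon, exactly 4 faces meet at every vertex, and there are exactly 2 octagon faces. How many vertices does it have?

16

Let x be the number of triangles; then F = 2 + x.
Edge–face incidences: 2E = 8·2 + 3·x = 16 + 3x.
Every vertex has degree 4, so 4V = 2E.
Euler: V − E + F = 2 ⇒ (2E)/4 − E + (2 + x) = 2.
Multiply by 8: 2·(2E) − 4·(2E) + 8·(2 + x) = 16, i.e. 16 + 8x − 2·(16 + 3x) = 16.
Collecting terms: 2x − 16 = 16, so 2x = 32, so x = 16.
Then 2E = 16 + 3·16 = 64, so E = 32, V = 2E/4 = 16, F = 2 + 16 = 18.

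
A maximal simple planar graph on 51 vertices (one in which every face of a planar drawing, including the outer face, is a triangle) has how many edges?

In a plane triangulation 3F = 2E and V − E + F = 2, so E = 3V − 6 = 3·51 − 6 = 147.

147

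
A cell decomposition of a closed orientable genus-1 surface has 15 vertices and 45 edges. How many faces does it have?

30

For a closed orientable surface of genus 1, χ = 2 − 2·1 = 0.
F = 0 − V + E = 0 − 15 + 45 = 30.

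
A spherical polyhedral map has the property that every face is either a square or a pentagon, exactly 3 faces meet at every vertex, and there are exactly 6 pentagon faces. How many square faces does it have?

3

Let x be the number of squares; then F = 6 + x.
Edge–face incidences: 2E = 5·6 + 4·x = 30 + 4x.
Every vertex has degree 3, so 3V = 2E.
Euler: V − E + F = 2 ⇒ (2E)/3 − E + (6 + x) = 2.
Multiply by 6: 2·(2E) − 3·(2E) + 6·(6 + x) = 12, i.e. 36 + 6x − (30 + 4x) = 12.
Collecting terms: 2x + 6 = 12, so 2x = 6, so x = 3.
Then 2E = 30 + 4·3 = 42, so E = 21, V = 2E/3 = 14, F = 6 + 3 = 9.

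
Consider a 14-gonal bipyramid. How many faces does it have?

28

A bipyramid over an n-gon has 2n triangular faces and n + 2 vertices: V = 14 + 2 = 16, E = 3·14 = 42, F = 2·14 = 28.
Check: V − E + F = 16 − 42 + 28 = 2.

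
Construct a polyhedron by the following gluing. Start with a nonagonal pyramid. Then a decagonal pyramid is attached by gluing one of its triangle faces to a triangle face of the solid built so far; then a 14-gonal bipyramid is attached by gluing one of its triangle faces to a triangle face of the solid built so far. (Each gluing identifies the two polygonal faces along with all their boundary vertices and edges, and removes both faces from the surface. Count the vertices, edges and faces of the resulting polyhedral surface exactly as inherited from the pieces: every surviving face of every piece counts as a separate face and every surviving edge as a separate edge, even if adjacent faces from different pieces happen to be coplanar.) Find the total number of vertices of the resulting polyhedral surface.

A nonagonal pyramid: V=10, E=18, F=10.
Attach a decagonal pyramid (V=11, E=20, F=11) along a 3-gon: merge 3 vertices and 3 edges, delete both glued faces → V=18, E=35, F=19.
Attach a 14-gonal bipyramid (V=16, E=42, F=28) along a 3-gon: merge 3 vertices and 3 edges, delete both glued faces → V=31, E=74, F=45.
Check: V − E + F = 31 − 74 + 45 = 2.

31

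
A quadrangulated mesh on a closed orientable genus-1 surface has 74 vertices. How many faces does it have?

χ = 2 − 2·1 = 0, and every face is a square so 4F = 2E.
V − E + F = 0 with E = 4F/2 gives 74 − (4/2 − 1)·F = 0, so F = 74 and E = 148.

74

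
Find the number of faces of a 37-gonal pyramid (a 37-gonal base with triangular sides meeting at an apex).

A pyramid on an n-gon base has one n-gon and n triangles: V = 37 + 1 = 38, E = 2·37 = 74, F = 37 + 1 = 38.

38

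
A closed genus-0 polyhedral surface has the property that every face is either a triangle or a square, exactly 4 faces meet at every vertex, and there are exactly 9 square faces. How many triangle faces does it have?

8

Let x be the number of triangles; then F = 9 + x.
Edge–face incidences: 2E = 4·9 + 3·x = 36 + 3x.
Every vertex has degree 4, so 4V = 2E.
Euler: V − E + F = 2 ⇒ (2E)/4 − E + (9 + x) = 2.
Multiply by 8: 2·(2E) − 4·(2E) + 8·(9 + x) = 16, i.e. 72 + 8x − 2·(36 + 3x) = 16.
Collecting terms: 2x = 16, so x = 8.
Then 2E = 36 + 3·8 = 60, so E = 30, V = 2E/4 = 15, F = 9 + 8 = 17.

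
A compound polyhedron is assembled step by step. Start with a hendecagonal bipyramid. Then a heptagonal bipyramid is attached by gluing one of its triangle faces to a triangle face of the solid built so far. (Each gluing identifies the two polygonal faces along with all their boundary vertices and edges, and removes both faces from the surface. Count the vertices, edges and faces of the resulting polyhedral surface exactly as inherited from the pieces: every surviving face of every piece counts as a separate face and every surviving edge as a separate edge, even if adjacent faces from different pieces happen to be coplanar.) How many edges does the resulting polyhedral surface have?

51

A hendecagonal bipyramid: V=13, E=33, F=22.
Attach a heptagonal bipyramid (V=9, E=21, F=14) along a 3-gon: merge 3 vertices and 3 edges, delete both glued faces → V=19, E=51, F=34.
Check: V − E + F = 19 − 51 + 34 = 2.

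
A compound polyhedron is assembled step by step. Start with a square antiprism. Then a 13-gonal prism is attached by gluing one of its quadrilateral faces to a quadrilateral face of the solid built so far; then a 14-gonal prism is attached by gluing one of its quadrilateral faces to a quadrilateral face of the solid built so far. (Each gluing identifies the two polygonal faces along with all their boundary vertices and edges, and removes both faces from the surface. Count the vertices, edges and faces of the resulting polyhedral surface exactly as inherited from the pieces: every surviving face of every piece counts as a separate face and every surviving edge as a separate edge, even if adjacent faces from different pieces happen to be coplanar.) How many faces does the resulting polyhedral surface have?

37

A square antiprism: V=8, E=16, F=10.
Attach a 13-gonal prism (V=26, E=39, F=15) along a 4-gon: merge 4 vertices and 4 edges, delete both glued faces → V=30, E=51, F=23.
Attach a 14-gonal prism (V=28, E=42, F=16) along a 4-gon: merge 4 vertices and 4 edges, delete both glued faces → V=54, E=89, F=37.
Check: V − E + F = 54 − 89 + 37 = 2.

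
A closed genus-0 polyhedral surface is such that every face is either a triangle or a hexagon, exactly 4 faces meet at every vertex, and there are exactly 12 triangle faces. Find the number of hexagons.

Let x be the number of hexagons; then F = 12 + x.
Edge–face incidences: 2E = 3·12 + 6·x = 36 + 6x.
Every vertex has degree 4, so 4V = 2E.
Euler: V − E + F = 2 ⇒ (2E)/4 − E + (12 + x) = 2.
Multiply by 8: 2·(2E) − 4·(2E) + 8·(12 + x) = 16, i.e. 96 + 8x − 2·(36 + 6x) = 16.
Collecting terms: −4x + 24 = 16, so −4x = −8, so x = 2.
Then 2E = 36 + 6·2 = 48, so E = 24, V = 2E/4 = 12, F = 12 + 2 = 14.

2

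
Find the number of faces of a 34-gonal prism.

36

A prism on an n-gon has two n-gon bases and n rectangular sides: V = 2·34 = 68, E = 3·34 = 102, F = 34 + 2 = 36.
Check: V − E + F = 68 − 102 + 36 = 2.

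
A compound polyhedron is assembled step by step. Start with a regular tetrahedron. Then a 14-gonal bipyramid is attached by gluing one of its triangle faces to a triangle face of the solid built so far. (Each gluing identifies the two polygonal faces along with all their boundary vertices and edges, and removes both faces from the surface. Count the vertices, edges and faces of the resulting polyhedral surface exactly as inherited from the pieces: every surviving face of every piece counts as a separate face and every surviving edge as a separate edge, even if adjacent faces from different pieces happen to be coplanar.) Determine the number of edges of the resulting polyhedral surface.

A regular tetrahedron: V=4, E=6, F=4.
Attach a 14-gonal bipyramid (V=16, E=42, F=28) along a 3-gon: merge 3 vertices and 3 edges, delete both glued faces → V=17, E=45, F=30.
Check: V − E + F = 17 − 45 + 30 = 2.

45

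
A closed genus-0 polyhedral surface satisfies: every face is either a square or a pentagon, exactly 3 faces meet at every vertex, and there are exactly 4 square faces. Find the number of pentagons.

4

Let x be the number of pentagons; then F = 4 + x.
Edge–face incidences: 2E = 4·4 + 5·x = 16 + 5x.
Every vertex has degree 3, so 3V = 2E.
Euler: V − E + F = 2 ⇒ (2E)/3 − E + (4 + x) = 2.
Multiply by 6: 2·(2E) − 3·(2E) + 6·(4 + x) = 12, i.e. 24 + 6x − (16 + 5x) = 12.
Collecting terms: x + 8 = 12, so x = 4.
Then 2E = 16 + 5·4 = 36, so E = 18, V = 2E/3 = 12, F = 4 + 4 = 8.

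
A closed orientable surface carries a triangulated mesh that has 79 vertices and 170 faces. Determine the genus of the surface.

Every face is a triangle, so 2E = 3·170 = 510, giving E = 255.
χ = V − E + F = 79 − 255 + 170 = -6.
For a closed orientable surface χ = 2 − 2g, so g = (2 − (-6))/2 = 4.

4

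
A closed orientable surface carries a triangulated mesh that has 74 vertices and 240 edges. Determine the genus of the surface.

4

Every face is a triangle and each edge borders two faces, so 3F = 2·240, giving F = 160.
χ = V − E + F = 74 − 240 + 160 = -6.
For a closed orientable surface χ = 2 − 2g, so g = (2 − (-6))/2 = 4.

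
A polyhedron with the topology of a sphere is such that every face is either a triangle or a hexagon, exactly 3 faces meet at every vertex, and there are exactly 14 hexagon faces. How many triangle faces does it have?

Let x be the number of triangles; then F = 14 + x.
Edge–face incidences: 2E = 6·14 + 3·x = 84 + 3x.
Every vertex has degree 3, so 3V = 2E.
Euler: V − E + F = 2 ⇒ (2E)/3 − E + (14 + x) = 2.
Multiply by 6: 2·(2E) − 3·(2E) + 6·(14 + x) = 12, i.e. 84 + 6x − (84 + 3x) = 12.
Collecting terms: 3x = 12, so x = 4.
Then 2E = 84 + 3·4 = 96, so E = 48, V = 2E/3 = 32, F = 14 + 4 = 18.

4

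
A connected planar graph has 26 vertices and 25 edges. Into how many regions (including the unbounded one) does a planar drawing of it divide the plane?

Euler's formula for a connected plane graph: V − E + F = 2, so F = 2 − 26 + 25 = 1.

1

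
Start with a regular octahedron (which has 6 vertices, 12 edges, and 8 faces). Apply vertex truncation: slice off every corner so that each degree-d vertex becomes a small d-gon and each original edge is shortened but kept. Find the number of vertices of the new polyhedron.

24

Truncation replaces each original edge-end by a new vertex, so V′ = 2E = 24.
Each original edge survives, and each old vertex of degree d contributes d new edges; summing degrees gives Σd = 2E, so E′ = E + 2E = 3E = 36.
Each original face survives and each original vertex becomes one new face: F′ = F + V = 14.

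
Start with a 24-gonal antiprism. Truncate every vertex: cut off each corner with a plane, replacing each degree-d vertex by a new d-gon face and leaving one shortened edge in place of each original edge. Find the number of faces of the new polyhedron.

The base solid has V = 48, E = 96, F = 50.
Truncation replaces each original edge-end by a new vertex, so V′ = 2E = 192.
Each original edge survives, and each old vertex of degree d contributes d new edges; summing degrees gives Σd = 2E, so E′ = E + 2E = 3E = 288.
Each original face survives and each original vertex becomes one new face: F′ = F + V = 98.

98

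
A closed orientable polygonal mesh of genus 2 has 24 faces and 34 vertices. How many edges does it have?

60

For a closed orientable surface of genus 2, χ = 2 − 2·2 = -2.
E = V + F − (-2) = 34 + 24 − (-2) = 60.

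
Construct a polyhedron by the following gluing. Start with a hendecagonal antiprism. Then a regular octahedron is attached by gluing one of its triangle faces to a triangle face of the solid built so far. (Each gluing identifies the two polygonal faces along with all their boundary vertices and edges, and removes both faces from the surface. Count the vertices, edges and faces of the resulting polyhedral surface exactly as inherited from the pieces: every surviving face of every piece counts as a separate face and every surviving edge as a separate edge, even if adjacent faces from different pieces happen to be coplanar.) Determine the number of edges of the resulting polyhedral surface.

53

A hendecagonal antiprism: V=22, E=44, F=24.
Attach a regular octahedron (V=6, E=12, F=8) along a 3-gon: merge 3 vertices and 3 edges, delete both glued faces → V=25, E=53, F=30.
Check: V − E + F = 25 − 53 + 30 = 2.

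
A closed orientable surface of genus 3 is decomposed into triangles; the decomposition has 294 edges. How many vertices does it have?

94

χ = 2 − 2·3 = -4, and every face is a triangle so 3F = 2E.
F = 2E/3 = 196. Then V = -4 + E − F = -4 + 294 − 196 = 94.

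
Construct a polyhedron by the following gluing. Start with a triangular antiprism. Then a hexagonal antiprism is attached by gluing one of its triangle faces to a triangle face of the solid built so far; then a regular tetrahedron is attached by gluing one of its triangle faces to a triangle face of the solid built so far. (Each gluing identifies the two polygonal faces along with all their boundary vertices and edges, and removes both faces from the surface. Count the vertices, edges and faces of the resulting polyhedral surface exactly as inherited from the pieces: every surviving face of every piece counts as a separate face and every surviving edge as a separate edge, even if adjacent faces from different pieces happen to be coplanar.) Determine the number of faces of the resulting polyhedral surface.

22

A triangular antiprism: V=6, E=12, F=8.
Attach a hexagonal antiprism (V=12, E=24, F=14) along a 3-gon: merge 3 vertices and 3 edges, delete both glued faces → V=15, E=33, F=20.
Attach a regular tetrahedron (V=4, E=6, F=4) along a 3-gon: merge 3 vertices and 3 edges, delete both glued faces → V=16, E=36, F=22.
Check: V − E + F = 16 − 36 + 22 = 2.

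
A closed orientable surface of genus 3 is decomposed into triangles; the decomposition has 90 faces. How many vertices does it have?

χ = 2 − 2·3 = -4, and every face is a triangle so 3F = 2E.
E = 3·90/2 = 135. Then V = -4 + E − F = -4 + 135 − 90 = 41.

41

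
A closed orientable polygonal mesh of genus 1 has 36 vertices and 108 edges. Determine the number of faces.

For a closed orientable surface of genus 1, χ = 2 − 2·1 = 0.
F = 0 − V + E = 0 − 36 + 108 = 72.

72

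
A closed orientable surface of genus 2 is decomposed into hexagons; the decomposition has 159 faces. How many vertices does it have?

χ = 2 − 2·2 = -2, and every face is a hexagon so 6F = 2E.
E = 6·159/2 = 477. Then V = -2 + E − F = -2 + 477 − 159 = 316.

316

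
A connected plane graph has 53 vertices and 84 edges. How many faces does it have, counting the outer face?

Euler's formula for a connected plane graph: V − E + F = 2, so F = 2 − 53 + 84 = 33.

33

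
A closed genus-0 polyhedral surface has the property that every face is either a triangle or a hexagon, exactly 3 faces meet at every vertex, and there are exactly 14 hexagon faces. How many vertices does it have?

32

Let x be the number of triangles; then F = 14 + x.
Edge–face incidences: 2E = 6·14 + 3·x = 84 + 3x.
Every vertex has degree 3, so 3V = 2E.
Euler: V − E + F = 2 ⇒ (2E)/3 − E + (14 + x) = 2.
Multiply by 6: 2·(2E) − 3·(2E) + 6·(14 + x) = 12, i.e. 84 + 6x − (84 + 3x) = 12.
Collecting terms: 3x = 12, so x = 4.
Then 2E = 84 + 3·4 = 96, so E = 48, V = 2E/3 = 32, F = 14 + 4 = 18.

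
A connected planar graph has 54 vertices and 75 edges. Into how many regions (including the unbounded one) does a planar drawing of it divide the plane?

23

Euler's formula for a connected plane graph: V − E + F = 2, so F = 2 − 54 + 75 = 23.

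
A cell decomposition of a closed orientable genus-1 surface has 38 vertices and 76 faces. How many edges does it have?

For a closed orientable surface of genus 1, χ = 2 − 2·1 = 0.
E = V + F − (0) = 38 + 76 − (0) = 114.

114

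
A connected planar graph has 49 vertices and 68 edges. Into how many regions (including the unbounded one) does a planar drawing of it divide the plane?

21

Euler's formula for a connected plane graph: V − E + F = 2, so F = 2 − 49 + 68 = 21.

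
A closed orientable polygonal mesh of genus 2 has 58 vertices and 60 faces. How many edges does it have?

For a closed orientable surface of genus 2, χ = 2 − 2·2 = -2.
E = V + F − (-2) = 58 + 60 − (-2) = 120.

120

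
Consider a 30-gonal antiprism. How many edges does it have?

An antiprism on an n-gon has two n-gon caps and 2n triangles: V = 2·30 = 60, E = 4·30 = 120, F = 2·30 + 2 = 62.

120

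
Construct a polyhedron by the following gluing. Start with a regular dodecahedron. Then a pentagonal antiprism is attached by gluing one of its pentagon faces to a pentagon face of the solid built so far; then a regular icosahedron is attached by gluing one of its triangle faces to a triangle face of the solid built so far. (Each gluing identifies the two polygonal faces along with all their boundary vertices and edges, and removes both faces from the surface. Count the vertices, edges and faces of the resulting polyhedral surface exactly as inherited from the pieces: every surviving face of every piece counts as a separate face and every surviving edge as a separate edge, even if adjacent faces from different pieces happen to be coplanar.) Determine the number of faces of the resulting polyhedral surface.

A regular dodecahedron: V=20, E=30, F=12.
Attach a pentagonal antiprism (V=10, E=20, F=12) along a 5-gon: merge 5 vertices and 5 edges, delete both glued faces → V=25, E=45, F=22.
Attach a regular icosahedron (V=12, E=30, F=20) along a 3-gon: merge 3 vertices and 3 edges, delete both glued faces → V=34, E=72, F=40.
Check: V − E + F = 34 − 72 + 40 = 2.

40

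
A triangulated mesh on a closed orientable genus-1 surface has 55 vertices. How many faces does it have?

χ = 2 − 2·1 = 0, and every face is a triangle so 3F = 2E.
V − E + F = 0 with E = 3F/2 gives 55 − (3/2 − 1)·F = 0, so F = 110 and E = 165.

110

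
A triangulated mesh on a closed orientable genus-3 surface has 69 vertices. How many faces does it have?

χ = 2 − 2·3 = -4, and every face is a triangle so 3F = 2E.
V − E + F = -4 with E = 3F/2 gives 69 − (3/2 − 1)·F = -4, so F = 146 and E = 219.

146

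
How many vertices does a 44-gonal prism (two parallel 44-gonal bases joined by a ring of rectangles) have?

A prism on an n-gon has two n-gon bases and n rectangular sides: V = 2·44 = 88, E = 3·44 = 132, F = 44 + 2 = 46.

88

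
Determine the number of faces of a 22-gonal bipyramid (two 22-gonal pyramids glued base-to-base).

A bipyramid over an n-gon has 2n triangular faces and n + 2 vertices: V = 22 + 2 = 24, E = 3·22 = 66, F = 2·22 = 44.
Check: V − E + F = 24 − 66 + 44 = 2.

44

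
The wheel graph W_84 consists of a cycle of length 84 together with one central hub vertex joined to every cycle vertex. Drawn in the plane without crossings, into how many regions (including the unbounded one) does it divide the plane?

85

W_84 has V = 84 + 1 = 85 vertices and E = 2·84 = 168 edges.
By Euler's formula F = 2 − V + E = 2 − 85 + 168 = 85.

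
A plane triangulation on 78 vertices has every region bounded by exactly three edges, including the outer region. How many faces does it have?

In a plane triangulation 3F = 2E and V − E + F = 2, so F = 2V − 4 = 2·78 − 4 = 152.

152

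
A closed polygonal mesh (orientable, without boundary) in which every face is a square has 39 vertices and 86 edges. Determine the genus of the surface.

Every face is a square and each edge borders two faces, so 4F = 2·86, giving F = 43.
χ = V − E + F = 39 − 86 + 43 = -4.
For a closed orientable surface χ = 2 − 2g, so g = (2 − (-4))/2 = 3.

3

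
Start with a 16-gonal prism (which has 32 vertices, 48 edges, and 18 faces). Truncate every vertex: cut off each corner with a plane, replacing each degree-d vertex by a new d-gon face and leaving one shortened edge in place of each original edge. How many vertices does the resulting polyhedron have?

Truncation replaces each original edge-end by a new vertex, so V′ = 2E = 96.
Each original edge survives, and each old vertex of degree d contributes d new edges; summing degrees gives Σd = 2E, so E′ = E + 2E = 3E = 144.
Each original face survives and each original vertex becomes one new face: F′ = F + V = 50.

96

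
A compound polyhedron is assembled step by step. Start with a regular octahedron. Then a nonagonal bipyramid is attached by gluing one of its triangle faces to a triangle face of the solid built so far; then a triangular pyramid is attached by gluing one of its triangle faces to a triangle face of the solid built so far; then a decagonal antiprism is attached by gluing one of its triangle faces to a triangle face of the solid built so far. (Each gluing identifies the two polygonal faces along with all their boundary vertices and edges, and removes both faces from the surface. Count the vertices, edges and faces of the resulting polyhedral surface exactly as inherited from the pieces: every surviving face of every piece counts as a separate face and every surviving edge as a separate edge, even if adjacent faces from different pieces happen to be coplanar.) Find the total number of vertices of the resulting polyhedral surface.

A regular octahedron: V=6, E=12, F=8.
Attach a nonagonal bipyramid (V=11, E=27, F=18) along a 3-gon: merge 3 vertices and 3 edges, delete both glued faces → V=14, E=36, F=24.
Attach a triangular pyramid (V=4, E=6, F=4) along a 3-gon: merge 3 vertices and 3 edges, delete both glued faces → V=15, E=39, F=26.
Attach a decagonal antiprism (V=20, E=40, F=22) along a 3-gon: merge 3 vertices and 3 edges, delete both glued faces → V=32, E=76, F=46.
Check: V − E + F = 32 − 76 + 46 = 2.

32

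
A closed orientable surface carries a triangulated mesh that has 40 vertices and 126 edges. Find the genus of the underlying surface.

2

Every face is a triangle and each edge borders two faces, so 3F = 2·126, giving F = 84.
χ = V − E + F = 40 − 126 + 84 = -2.
For a closed orientable surface χ = 2 − 2g, so g = (2 − (-2))/2 = 2.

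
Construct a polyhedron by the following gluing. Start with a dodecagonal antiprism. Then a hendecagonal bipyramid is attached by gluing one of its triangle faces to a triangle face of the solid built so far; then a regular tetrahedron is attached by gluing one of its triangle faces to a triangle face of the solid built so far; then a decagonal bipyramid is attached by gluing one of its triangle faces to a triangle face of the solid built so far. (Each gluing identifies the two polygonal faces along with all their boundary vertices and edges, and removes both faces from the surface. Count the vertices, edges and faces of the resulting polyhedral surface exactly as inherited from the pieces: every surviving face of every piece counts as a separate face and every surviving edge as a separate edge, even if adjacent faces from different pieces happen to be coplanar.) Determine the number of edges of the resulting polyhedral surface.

108

A dodecagonal antiprism: V=24, E=48, F=26.
Attach a hendecagonal bipyramid (V=13, E=33, F=22) along a 3-gon: merge 3 vertices and 3 edges, delete both glued faces → V=34, E=78, F=46.
Attach a regular tetrahedron (V=4, E=6, F=4) along a 3-gon: merge 3 vertices and 3 edges, delete both glued faces → V=35, E=81, F=48.
Attach a decagonal bipyramid (V=12, E=30, F=20) along a 3-gon: merge 3 vertices and 3 edges, delete both glued faces → V=44, E=108, F=66.
Check: V − E + F = 44 − 108 + 66 = 2.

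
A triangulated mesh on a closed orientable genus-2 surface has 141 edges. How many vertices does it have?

χ = 2 − 2·2 = -2, and every face is a triangle so 3F = 2E.
F = 2E/3 = 94. Then V = -2 + E − F = -2 + 141 − 94 = 45.

45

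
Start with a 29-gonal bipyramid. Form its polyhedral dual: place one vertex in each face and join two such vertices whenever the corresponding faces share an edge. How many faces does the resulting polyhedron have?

The base solid has V = 31, E = 87, F = 58.
The dual swaps V and F and preserves E: V′ = F = 58, E′ = E = 87, F′ = V = 31.

31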